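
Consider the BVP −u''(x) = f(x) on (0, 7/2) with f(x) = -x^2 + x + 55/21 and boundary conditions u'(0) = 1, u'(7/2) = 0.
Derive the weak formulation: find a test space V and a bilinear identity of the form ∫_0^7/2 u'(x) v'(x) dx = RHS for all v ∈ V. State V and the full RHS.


V = H^1(0, 7/2) (v unrestricted at boundary; u is determined up to an additive constant); weak form: ∫_0^7/2 u'v' dx = ∫_0^7/2 (-x^2 + x + 55/21) v dx − v(0) for all v ∈ V.

Multiply both sides by a test function v and integrate from 0 to 7/2:
  ∫_0^7/2 −u''(x) v(x) dx = ∫_0^7/2 f(x) v(x) dx.
Integrate the LHS by parts once:
  ∫_0^7/2 −u'' v dx = −[u'(x) v(x)]_0^7/2 + ∫_0^7/2 u'(x) v'(x) dx.
Thus ∫_0^7/2 u'(x) v'(x) dx = ∫_0^7/2 f(x) v(x) dx + [u'(x) v(x)]_0^7/2.
Choose V so that boundary terms are either known or forced to vanish.
u has inhomogeneous Neumann u'(0) = 1, u'(7/2) = 0. [u' v]_0^7/2 = (0)·v(7/2) − (1)·v(0) = − v(0). Take V = H^1(0, 7/2); boundary term becomes part of RHS.
Weak formulation: find u (satisfying any essential BC) such that ∫_0^7/2 u'(x) v'(x) dx = ∫_0^7/2 f v dx − v(0) for all v ∈ V (Neumann data are natural BCs: they enter the RHS as boundary terms).
Substituting f(x) = -x^2 + x + 55/21, the right-hand side is ∫_0^7/2 (-x^2 + x + 55/21) v dx − v(0).
Compatibility check (pure Neumann): taking v ≡ 1 ∈ V gives 0 = ∫_0^7/2 f dx + (0) − (1), i.e. ∫_0^7/2 f dx must equal u'(0) − u'(7/2) = 1. Indeed ∫_0^7/2 (-x^2 + x + 55/21) dx = 1, so the data are compatible. The solution is then unique only up to an additive constant (fix it e.g. by requiring ∫_0^7/2 u dx = 0).


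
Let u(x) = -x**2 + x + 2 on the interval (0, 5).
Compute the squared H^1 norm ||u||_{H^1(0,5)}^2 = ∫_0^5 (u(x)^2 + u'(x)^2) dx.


||u||_{H^1}^2 = 2275/6

The H^1 norm (squared) on an interval (0, L) is
  ||u||_{H^1}^2 = ∫_0^L u(x)^2 dx + ∫_0^L u'(x)^2 dx.
Compute u'(x) = 1 - 2*x.
Then u(x)^2 = x**4 - 2*x**3 - 3*x**2 + 4*x + 4 and u'(x)^2 = 4*x**2 - 4*x + 1.
Integrate each monomial from 0 to 5 using ∫_0^5 c·x^n dx = c·5^(n+1)/(n+1):
  ∫_0^5 u(x)^2 dx = ∫_0^5 (x^4 - 2*x^3 - 3*x^2 + 4*x + 4) dx. Term by term:
    ∫_0^5 x^4 dx = 625;  ∫_0^5 -2*x^3 dx = -625/2;  ∫_0^5 -3*x^2 dx = -125;
    ∫_0^5 4*x dx = 50;  ∫_0^5 4 dx = 20.
  Sum: 625 − 625/2 − 125 + 50 + 20 = 515/2.
  ∫_0^5 u'(x)^2 dx = ∫_0^5 (4*x^2 - 4*x + 1) dx. Term by term:
    ∫_0^5 4*x^2 dx = 500/3;  ∫_0^5 -4*x dx = -50;  ∫_0^5 1 dx = 5.
  Sum: 500/3 − 50 + 5 = 365/3.
Adding: ||u||_{H^1}^2 = 515/2 + 365/3 = 2275/6.


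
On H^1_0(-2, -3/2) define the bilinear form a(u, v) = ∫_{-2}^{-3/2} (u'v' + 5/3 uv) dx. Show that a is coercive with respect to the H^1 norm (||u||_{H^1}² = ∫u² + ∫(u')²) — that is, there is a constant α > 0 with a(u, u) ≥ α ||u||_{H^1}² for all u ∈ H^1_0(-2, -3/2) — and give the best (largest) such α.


α = 1

Coercivity of a(·,·) on H^1_0(-2, -3/2) means a(u, u) ≥ α ||u||_{H^1}² for every u ∈ H^1_0.
The interval has length L = 1/2, and Poincaré/coercivity depend only on L. Here a(u, u) = ∫(u')² + (5/3)·∫u².
Here c = 5/3 ≥ 1, so a(u,u) = ∫(u')² + c∫u² ≥ ∫(u')² + ∫u² = ||u||_{H^1}², i.e. α = 1 works. No larger α is possible: a(u,u) ≥ α||u||_{H^1}² means (1−α)∫(u')² ≥ (α−c)∫u², and for the modes u_n = sin(nπ(x−x₀)/L) (x₀ the left endpoint) one has ∫u_n²/∫(u_n')² = (L/(nπ))² → 0, so a(u_n,u_n)/||u_n||_{H^1}² → 1. Hence the optimal constant is α = 1.
Therefore α = 1.


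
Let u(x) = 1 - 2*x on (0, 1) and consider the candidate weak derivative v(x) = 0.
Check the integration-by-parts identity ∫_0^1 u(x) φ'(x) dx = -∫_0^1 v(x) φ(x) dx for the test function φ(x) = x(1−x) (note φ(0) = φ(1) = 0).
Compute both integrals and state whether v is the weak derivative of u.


LHS = 1/3, RHS = 0. No, v is not the weak derivative of u.

u(x) = 1 - 2*x, classical derivative u'(x) = -2.
φ(x) = x(1−x), so φ'(x) = 1 - 2*x.
Note φ(0) = φ(1) = 0, so the boundary term u·φ vanishes.
LHS = ∫_0^1 u(x) φ'(x) dx = ∫_0^1 (4*x^2 - 4*x + 1) dx. Term by term:
  ∫_0^1 4*x^2 dx = 4/3;  ∫_0^1 -4*x dx = -2;  ∫_0^1 1 dx = 1.
Sum: 4/3 − 2 + 1 = 1/3.
So LHS = 1/3.
∫_0^1 v(x) φ(x) dx = ∫_0^1 (0) dx. Term by term:
  ∫_0^1 0 dx = 0.
So RHS = -∫_0^1 v(x) φ(x) dx = 0.
LHS − RHS = 1/3 ≠ 0, so the identity fails.
(For a valid weak derivative the identity must hold for EVERY test function, in particular this one. The failure shows v is NOT the weak derivative of u.)
Correct weak derivative would be u'(x) = -2.


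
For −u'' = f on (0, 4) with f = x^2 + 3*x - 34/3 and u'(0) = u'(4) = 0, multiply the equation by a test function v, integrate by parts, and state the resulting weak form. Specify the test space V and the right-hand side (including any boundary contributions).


V = H^1(0, 4) (no boundary constraint on v; u is determined up to an additive constant); weak form: ∫_0^4 u'v' dx = ∫_0^4 (x^2 + 3*x - 34/3) v dx for all v ∈ V.

Multiply both sides by a test function v and integrate from 0 to 4:
  ∫_0^4 −u''(x) v(x) dx = ∫_0^4 f(x) v(x) dx.
Integrate the LHS by parts once:
  ∫_0^4 −u'' v dx = −[u'(x) v(x)]_0^4 + ∫_0^4 u'(x) v'(x) dx.
Thus ∫_0^4 u'(x) v'(x) dx = ∫_0^4 f(x) v(x) dx + [u'(x) v(x)]_0^4.
Choose V so that boundary terms are either known or forced to vanish.
u has homogeneous Neumann: u'(0) = u'(4) = 0. So [u' v]_0^4 = 0·v(4) − 0·v(0) = 0 for any v; take V = H^1(0, 4).
Weak formulation: find u (satisfying any essential BC) such that ∫_0^4 u'(x) v'(x) dx = ∫_0^4 f v dx for all v ∈ V (homogeneous Neumann, so boundary terms vanish).
Substituting f(x) = x^2 + 3*x - 34/3, the right-hand side is ∫_0^4 (x^2 + 3*x - 34/3) v dx.
Compatibility check (pure Neumann): taking v ≡ 1 ∈ V gives 0 = ∫_0^4 f dx + (0) − (0), i.e. ∫_0^4 f dx must equal u'(0) − u'(4) = 0. Indeed ∫_0^4 (x^2 + 3*x - 34/3) dx = 0, so the data are compatible. The solution is then unique only up to an additive constant (fix it e.g. by requiring ∫_0^4 u dx = 0).


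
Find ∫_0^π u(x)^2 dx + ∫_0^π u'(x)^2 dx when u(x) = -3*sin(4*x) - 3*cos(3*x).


||u||_{H^1(0,π)}^2 = 1440/7 + 243*π/2

u'(x) = 9*sin(3*x) - 12*cos(4*x).
Expand u² and (u')² and integrate term by term on (0, π), using: for integers n ≥ 1, ∫_0^π sin²(nx) dx = ∫_0^π cos²(nx) dx = π/2; for n ≠ n', ∫_0^π sin(nx)sin(n'x) dx = ∫_0^π cos(nx)cos(n'x) dx = 0; and by product-to-sum, ∫_0^π sin(nx)cos(n'x) dx = ½∫_0^π [sin((n+n')x) + sin((n−n')x)] dx, which is 0 when n+n' is even and 2n/(n²−n'²) when n+n' is odd (it need not vanish on (0, π)).
  u² squared terms: (-3)²·∫cos(3x)² dx = 9·π/2 = 9*π/2;  (-3)²·∫sin(4x)² dx = 9·π/2 = 9*π/2.
  u² cross terms: 2·(-3)·(-3)·∫cos(3x)·sin(4x) dx = 18·(8/7) = 144/7.
  So ∫_0^π u² dx = 9*π/2 + 9*π/2 + 144/7 = 144/7 + 9*π.
  (u')² squared terms: (-12)²·∫cos(4x)² dx = 144·π/2 = 72*π;  (9)²·∫sin(3x)² dx = 81·π/2 = 81*π/2.
  (u')² cross terms: 2·(-12)·(9)·∫cos(4x)·sin(3x) dx = -216·(-6/7) = 1296/7.
  So ∫_0^π (u')² dx = 72*π + 81*π/2 + 1296/7 = 1296/7 + 225*π/2.
||u||_{H^1}^2 = (144/7 + 9*π) + (1296/7 + 225*π/2) = 1440/7 + 243*π/2.


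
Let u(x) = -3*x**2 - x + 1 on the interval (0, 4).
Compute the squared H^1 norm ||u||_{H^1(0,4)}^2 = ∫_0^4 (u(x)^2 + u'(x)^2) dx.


||u||_{H^1}^2 = 44648/15

The H^1 norm (squared) on an interval (0, L) is
  ||u||_{H^1}^2 = ∫_0^L u(x)^2 dx + ∫_0^L u'(x)^2 dx.
Compute u'(x) = -6*x - 1.
Then u(x)^2 = 9*x**4 + 6*x**3 - 5*x**2 - 2*x + 1 and u'(x)^2 = 36*x**2 + 12*x + 1.
Integrate each monomial from 0 to 4 using ∫_0^4 c·x^n dx = c·4^(n+1)/(n+1):
  ∫_0^4 u(x)^2 dx = ∫_0^4 (9*x^4 + 6*x^3 - 5*x^2 - 2*x + 1) dx. Term by term:
    ∫_0^4 9*x^4 dx = 9216/5;  ∫_0^4 6*x^3 dx = 384;  ∫_0^4 -5*x^2 dx = -320/3;
    ∫_0^4 -2*x dx = -16;  ∫_0^4 1 dx = 4.
  Sum: 9216/5 + 384 − 320/3 − 16 + 4 = 31628/15.
  ∫_0^4 u'(x)^2 dx = ∫_0^4 (36*x^2 + 12*x + 1) dx. Term by term:
    ∫_0^4 36*x^2 dx = 768;  ∫_0^4 12*x dx = 96;  ∫_0^4 1 dx = 4.
  Sum: 768 + 96 + 4 = 868.
Adding: ||u||_{H^1}^2 = 31628/15 + 868 = 44648/15.


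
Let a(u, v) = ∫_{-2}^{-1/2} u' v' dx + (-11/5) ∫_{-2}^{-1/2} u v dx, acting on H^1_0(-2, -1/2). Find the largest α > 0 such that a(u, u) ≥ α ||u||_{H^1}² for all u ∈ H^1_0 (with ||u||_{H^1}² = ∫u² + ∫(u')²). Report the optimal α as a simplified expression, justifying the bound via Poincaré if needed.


α = (-99 + 20*π^2)/(5*(9 + 4*π^2))

Coercivity of a(·,·) on H^1_0(-2, -1/2) means a(u, u) ≥ α ||u||_{H^1}² for every u ∈ H^1_0.
The interval has length L = 3/2, and Poincaré/coercivity depend only on L. Here a(u, u) = ∫(u')² + (-11/5)·∫u².
Here c = -11/5 < 0 with |c| < (π/L)² = 4*π^2/9, so coercivity still holds. The condition a(u,u) ≥ α||u||_{H^1}² reads (1−α)∫(u')² ≥ (α−c)∫u². Any admissible α is ≤ 1 (rapidly oscillating u have ∫u²/∫(u')² → 0), and α = 1 would force 0 ≥ (1−c)∫u², impossible since c < 1; so 1−α > 0. By the sharp Poincaré inequality on H^1_0 of an interval of length L, ∫(u')² ≥ (π/L)²∫u² with equality for the first sine mode sin(π(x−x₀)/L) (x₀ the left endpoint), so the inequality holds for all u iff (1−α)(π/L)² ≥ α − c, i.e. α ≤ ((π/L)² + c)/((π/L)² + 1) = (1 + c(L/π)²)/(1 + (L/π)²). (Direct route, valid since c ≤ 0: Poincaré gives c∫u² ≥ c(L/π)²∫(u')², so a(u,u) ≥ (1 + c(L/π)²)∫(u')², while ||u||_{H^1}² ≤ (1 + (L/π)²)∫(u')²; dividing yields the same α.) With (π/L)² = 4*π^2/9 and c = -11/5, the largest admissible constant is α = ((π/L)² + c)/((π/L)² + 1).
Simplifying, α = (-99 + 20*π^2)/(5*(9 + 4*π^2)).


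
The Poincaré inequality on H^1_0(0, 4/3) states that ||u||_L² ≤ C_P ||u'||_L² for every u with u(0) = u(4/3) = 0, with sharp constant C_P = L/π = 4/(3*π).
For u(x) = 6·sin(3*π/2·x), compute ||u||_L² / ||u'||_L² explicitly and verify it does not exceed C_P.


||u||_L² / ||u'||_L² = 2/(3*π) < C_P = 4/(3*π).

u(x) = 6·sin(3*π/2·x), so u'(x) = 9*π*cos(3*π*x/2).
Writing u(x) = A·sin(kπx/L) with A = 6 and k = 2, use ∫_0^L sin²(kπx/L) dx = L/2 and ∫_0^L cos²(kπx/L) dx = L/2.
u² = 36·sin²(3*π/2·x) and (u')² = 81*π^2·cos²(3*π/2·x), and each of sin², cos² integrates to L/2 = 2/3 over (0, 4/3).
∫_0^4/3 u² dx = 24, so ||u||_L² = 2*sqrt(6).
∫_0^4/3 (u')² dx = 54*π^2, so ||u'||_L² = 3*sqrt(6)*π.
Ratio ||u||_L² / ||u'||_L² = 2/(3*π).
Sharp Poincaré constant on H^1_0(0, 4/3) is C_P = L/π = 4/(3*π), achieved by sin(3*π/4·x).
This is the k = 2 harmonic; the ratio L/(kπ) is strictly less than C_P = L/π, consistent with the sharp inequality ||u||_L² ≤ C_P ||u'||_L².


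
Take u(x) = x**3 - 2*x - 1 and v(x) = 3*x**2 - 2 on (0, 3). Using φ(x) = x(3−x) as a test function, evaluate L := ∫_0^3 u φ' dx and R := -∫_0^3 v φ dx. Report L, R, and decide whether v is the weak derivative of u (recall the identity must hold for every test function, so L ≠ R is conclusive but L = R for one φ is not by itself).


LHS = -549/20, RHS = -549/20. Yes, v = u' weakly.

u(x) = x**3 - 2*x - 1, classical derivative u'(x) = 3*x**2 - 2.
φ(x) = x(3−x), so φ'(x) = 3 - 2*x.
Note φ(0) = φ(3) = 0, so the boundary term u·φ vanishes.
LHS = ∫_0^3 u(x) φ'(x) dx = ∫_0^3 (-2*x^4 + 3*x^3 + 4*x^2 - 4*x - 3) dx. Term by term:
  ∫_0^3 -2*x^4 dx = -486/5;  ∫_0^3 3*x^3 dx = 243/4;  ∫_0^3 4*x^2 dx = 36;
  ∫_0^3 -4*x dx = -18;  ∫_0^3 -3 dx = -9.
Sum: -486/5 + 243/4 + 36 − 18 − 9 = -549/20.
So LHS = -549/20.
∫_0^3 v(x) φ(x) dx = ∫_0^3 (-3*x^4 + 9*x^3 + 2*x^2 - 6*x) dx. Term by term:
  ∫_0^3 -3*x^4 dx = -729/5;  ∫_0^3 9*x^3 dx = 729/4;  ∫_0^3 2*x^2 dx = 18;
  ∫_0^3 -6*x dx = -27.
Sum: -729/5 + 729/4 + 18 − 27 = 549/20.
So RHS = -∫_0^3 v(x) φ(x) dx = -549/20.
LHS = RHS, so the identity holds for this test φ.
Moreover u is smooth here and v(x) = u'(x) = 3*x**2 - 2 pointwise, so the identity holds for every test function. Hence v is the weak derivative of u.


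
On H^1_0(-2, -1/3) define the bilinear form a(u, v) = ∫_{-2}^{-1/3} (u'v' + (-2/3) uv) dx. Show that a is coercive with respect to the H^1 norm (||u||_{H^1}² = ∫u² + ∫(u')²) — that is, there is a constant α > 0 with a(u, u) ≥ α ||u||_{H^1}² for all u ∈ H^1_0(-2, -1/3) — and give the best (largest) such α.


α = (-50 + 27*π^2)/(3*(25 + 9*π^2))

Coercivity of a(·,·) on H^1_0(-2, -1/3) means a(u, u) ≥ α ||u||_{H^1}² for every u ∈ H^1_0.
The interval has length L = 5/3, and Poincaré/coercivity depend only on L. Here a(u, u) = ∫(u')² + (-2/3)·∫u².
Here c = -2/3 < 0 with |c| < (π/L)² = 9*π^2/25, so coercivity still holds. The condition a(u,u) ≥ α||u||_{H^1}² reads (1−α)∫(u')² ≥ (α−c)∫u². Any admissible α is ≤ 1 (rapidly oscillating u have ∫u²/∫(u')² → 0), and α = 1 would force 0 ≥ (1−c)∫u², impossible since c < 1; so 1−α > 0. By the sharp Poincaré inequality on H^1_0 of an interval of length L, ∫(u')² ≥ (π/L)²∫u² with equality for the first sine mode sin(π(x−x₀)/L) (x₀ the left endpoint), so the inequality holds for all u iff (1−α)(π/L)² ≥ α − c, i.e. α ≤ ((π/L)² + c)/((π/L)² + 1) = (1 + c(L/π)²)/(1 + (L/π)²). (Direct route, valid since c ≤ 0: Poincaré gives c∫u² ≥ c(L/π)²∫(u')², so a(u,u) ≥ (1 + c(L/π)²)∫(u')², while ||u||_{H^1}² ≤ (1 + (L/π)²)∫(u')²; dividing yields the same α.) With (π/L)² = 9*π^2/25 and c = -2/3, the largest admissible constant is α = ((π/L)² + c)/((π/L)² + 1).
Simplifying, α = (-50 + 27*π^2)/(3*(25 + 9*π^2)).


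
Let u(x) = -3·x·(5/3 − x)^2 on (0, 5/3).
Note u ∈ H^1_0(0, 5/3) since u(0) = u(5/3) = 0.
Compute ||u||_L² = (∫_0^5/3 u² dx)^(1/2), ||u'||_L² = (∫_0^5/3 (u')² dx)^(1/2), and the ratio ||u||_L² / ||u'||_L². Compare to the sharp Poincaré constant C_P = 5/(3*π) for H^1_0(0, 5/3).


||u||_L² / ||u'||_L² = 5*sqrt(14)/42 < C_P = 5/(3*π).

u(x) = -3·x·(5/3 − x)^2, so u'(x) = (5 - 9*x)*(x - 5/3).
u(x) = -3·x·(5/3 − x)^2 vanishes at x = 0 and x = 5/3, so u ∈ H^1_0(0, 5/3). Differentiate via the product rule and integrate the resulting polynomials term by term.
  ∫_0^5/3 u² dx = ∫_0^5/3 (9*x^6 - 60*x^5 + 150*x^4 - 500*x^3/3 + 625*x^2/9) dx. Term by term:
    ∫_0^5/3 9*x^6 dx = 78125/1701;  ∫_0^5/3 -60*x^5 dx = -156250/729;  ∫_0^5/3 150*x^4 dx = 31250/81;
    ∫_0^5/3 -500*x^3/3 dx = -78125/243;  ∫_0^5/3 625*x^2/9 dx = 78125/729.
  Sum: 78125/1701 − 156250/729 + 31250/81 − 78125/243 + 78125/729 = 15625/5103.
  ∫_0^5/3 (u')² dx = ∫_0^5/3 (81*x^4 - 360*x^3 + 550*x^2 - 1000*x/3 + 625/9) dx. Term by term:
    ∫_0^5/3 81*x^4 dx = 625/3;  ∫_0^5/3 -360*x^3 dx = -6250/9;  ∫_0^5/3 550*x^2 dx = 68750/81;
    ∫_0^5/3 -1000*x/3 dx = -12500/27;  ∫_0^5/3 625/9 dx = 3125/27.
  Sum: 625/3 − 6250/9 + 68750/81 − 12500/27 + 3125/27 = 1250/81.
∫_0^5/3 u² dx = 15625/5103, so ||u||_L² = 125*sqrt(7)/189.
∫_0^5/3 (u')² dx = 1250/81, so ||u'||_L² = 25*sqrt(2)/9.
Ratio ||u||_L² / ||u'||_L² = 5*sqrt(14)/42.
Sharp Poincaré constant on H^1_0(0, 5/3) is C_P = L/π = 5/(3*π), achieved by sin(3*π/5·x).
A polynomial bump cannot attain the sharp Poincaré constant (only the first sine eigenfunction does), so the ratio is strictly less than C_P, consistent with ||u||_L² ≤ C_P ||u'||_L².


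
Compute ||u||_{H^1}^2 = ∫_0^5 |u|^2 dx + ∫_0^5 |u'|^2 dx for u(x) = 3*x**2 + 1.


||u||_{H^1}^2 = 7380

The H^1 norm (squared) on an interval (0, L) is
  ||u||_{H^1}^2 = ∫_0^L u(x)^2 dx + ∫_0^L u'(x)^2 dx.
Compute u'(x) = 6*x.
Then u(x)^2 = 9*x**4 + 6*x**2 + 1 and u'(x)^2 = 36*x**2.
Integrate each monomial from 0 to 5 using ∫_0^5 c·x^n dx = c·5^(n+1)/(n+1):
  ∫_0^5 u(x)^2 dx = ∫_0^5 (9*x^4 + 6*x^2 + 1) dx. Term by term:
    ∫_0^5 9*x^4 dx = 5625;  ∫_0^5 6*x^2 dx = 250;  ∫_0^5 1 dx = 5.
  Sum: 5625 + 250 + 5 = 5880.
  ∫_0^5 u'(x)^2 dx = ∫_0^5 (36*x^2) dx. Term by term:
    ∫_0^5 36*x^2 dx = 1500.
Adding: ||u||_{H^1}^2 = 5880 + 1500 = 7380.


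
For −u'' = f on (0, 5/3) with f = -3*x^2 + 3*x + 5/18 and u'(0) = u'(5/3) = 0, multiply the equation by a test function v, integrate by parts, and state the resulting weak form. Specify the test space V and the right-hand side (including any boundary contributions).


V = H^1(0, 5/3) (no boundary constraint on v; u is determined up to an additive constant); weak form: ∫_0^5/3 u'v' dx = ∫_0^5/3 (-3*x^2 + 3*x + 5/18) v dx for all v ∈ V.

Multiply both sides by a test function v and integrate from 0 to 5/3:
  ∫_0^5/3 −u''(x) v(x) dx = ∫_0^5/3 f(x) v(x) dx.
Integrate the LHS by parts once:
  ∫_0^5/3 −u'' v dx = −[u'(x) v(x)]_0^5/3 + ∫_0^5/3 u'(x) v'(x) dx.
Thus ∫_0^5/3 u'(x) v'(x) dx = ∫_0^5/3 f(x) v(x) dx + [u'(x) v(x)]_0^5/3.
Choose V so that boundary terms are either known or forced to vanish.
u has homogeneous Neumann: u'(0) = u'(5/3) = 0. So [u' v]_0^5/3 = 0·v(5/3) − 0·v(0) = 0 for any v; take V = H^1(0, 5/3).
Weak formulation: find u (satisfying any essential BC) such that ∫_0^5/3 u'(x) v'(x) dx = ∫_0^5/3 f v dx for all v ∈ V (homogeneous Neumann, so boundary terms vanish).
Substituting f(x) = -3*x^2 + 3*x + 5/18, the right-hand side is ∫_0^5/3 (-3*x^2 + 3*x + 5/18) v dx.
Compatibility check (pure Neumann): taking v ≡ 1 ∈ V gives 0 = ∫_0^5/3 f dx + (0) − (0), i.e. ∫_0^5/3 f dx must equal u'(0) − u'(5/3) = 0. Indeed ∫_0^5/3 (-3*x^2 + 3*x + 5/18) dx = 0, so the data are compatible. The solution is then unique only up to an additive constant (fix it e.g. by requiring ∫_0^5/3 u dx = 0).


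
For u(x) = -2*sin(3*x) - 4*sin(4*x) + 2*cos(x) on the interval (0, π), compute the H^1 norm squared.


||u||_{H^1(0,π)}^2 = -256/15 + 160*π

u'(x) = -2*sin(x) - 6*cos(3*x) - 16*cos(4*x).
Expand u² and (u')² and integrate term by term on (0, π), using: for integers n ≥ 1, ∫_0^π sin²(nx) dx = ∫_0^π cos²(nx) dx = π/2; for n ≠ n', ∫_0^π sin(nx)sin(n'x) dx = ∫_0^π cos(nx)cos(n'x) dx = 0; and by product-to-sum, ∫_0^π sin(nx)cos(n'x) dx = ½∫_0^π [sin((n+n')x) + sin((n−n')x)] dx, which is 0 when n+n' is even and 2n/(n²−n'²) when n+n' is odd (it need not vanish on (0, π)).
  u² squared terms: (-4)²·∫sin(4x)² dx = 16·π/2 = 8*π;  (-2)²·∫sin(3x)² dx = 4·π/2 = 2*π;  (2)²·∫cos(x)² dx = 4·π/2 = 2*π.
  u² cross terms: 2·(-4)·(-2)·∫sin(4x)·sin(3x) dx = 16·(0) = 0;  2·(-4)·(2)·∫sin(4x)·cos(x) dx = -16·(8/15) = -128/15;  2·(-2)·(2)·∫sin(3x)·cos(x) dx = -8·(0) = 0.
  So ∫_0^π u² dx = 8*π + 2*π + 2*π + 0 − 128/15 + 0 = -128/15 + 12*π.
  (u')² squared terms: (-16)²·∫cos(4x)² dx = 256·π/2 = 128*π;  (-6)²·∫cos(3x)² dx = 36·π/2 = 18*π;  (-2)²·∫sin(x)² dx = 4·π/2 = 2*π.
  (u')² cross terms: 2·(-16)·(-6)·∫cos(4x)·cos(3x) dx = 192·(0) = 0;  2·(-16)·(-2)·∫cos(4x)·sin(x) dx = 64·(-2/15) = -128/15;  2·(-6)·(-2)·∫cos(3x)·sin(x) dx = 24·(0) = 0.
  So ∫_0^π (u')² dx = 128*π + 18*π + 2*π + 0 − 128/15 + 0 = -128/15 + 148*π.
||u||_{H^1}^2 = (-128/15 + 12*π) + (-128/15 + 148*π) = -256/15 + 160*π.


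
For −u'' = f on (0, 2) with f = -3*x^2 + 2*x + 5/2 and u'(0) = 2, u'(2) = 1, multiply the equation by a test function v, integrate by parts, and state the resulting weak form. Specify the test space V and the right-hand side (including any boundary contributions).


V = H^1(0, 2) (v unrestricted at boundary; u is determined up to an additive constant); weak form: ∫_0^2 u'v' dx = ∫_0^2 (-3*x^2 + 2*x + 5/2) v dx + v(2) − 2·v(0) for all v ∈ V.

Multiply both sides by a test function v and integrate from 0 to 2:
  ∫_0^2 −u''(x) v(x) dx = ∫_0^2 f(x) v(x) dx.
Integrate the LHS by parts once:
  ∫_0^2 −u'' v dx = −[u'(x) v(x)]_0^2 + ∫_0^2 u'(x) v'(x) dx.
Thus ∫_0^2 u'(x) v'(x) dx = ∫_0^2 f(x) v(x) dx + [u'(x) v(x)]_0^2.
Choose V so that boundary terms are either known or forced to vanish.
u has inhomogeneous Neumann u'(0) = 2, u'(2) = 1. [u' v]_0^2 = (1)·v(2) − (2)·v(0) = v(2) − 2·v(0). Take V = H^1(0, 2); boundary term becomes part of RHS.
Weak formulation: find u (satisfying any essential BC) such that ∫_0^2 u'(x) v'(x) dx = ∫_0^2 f v dx + v(2) − 2·v(0) for all v ∈ V (Neumann data are natural BCs: they enter the RHS as boundary terms).
Substituting f(x) = -3*x^2 + 2*x + 5/2, the right-hand side is ∫_0^2 (-3*x^2 + 2*x + 5/2) v dx + v(2) − 2·v(0).
Compatibility check (pure Neumann): taking v ≡ 1 ∈ V gives 0 = ∫_0^2 f dx + (1) − (2), i.e. ∫_0^2 f dx must equal u'(0) − u'(2) = 1. Indeed ∫_0^2 (-3*x^2 + 2*x + 5/2) dx = 1, so the data are compatible. The solution is then unique only up to an additive constant (fix it e.g. by requiring ∫_0^2 u dx = 0).


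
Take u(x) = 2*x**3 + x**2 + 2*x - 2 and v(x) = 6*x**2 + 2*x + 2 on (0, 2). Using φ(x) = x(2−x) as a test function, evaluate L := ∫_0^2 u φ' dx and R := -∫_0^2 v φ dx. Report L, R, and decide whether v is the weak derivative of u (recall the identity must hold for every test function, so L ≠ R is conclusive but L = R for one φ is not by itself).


LHS = -224/15, RHS = -224/15. Yes, v = u' weakly.

u(x) = 2*x**3 + x**2 + 2*x - 2, classical derivative u'(x) = 6*x**2 + 2*x + 2.
φ(x) = x(2−x), so φ'(x) = 2 - 2*x.
Note φ(0) = φ(2) = 0, so the boundary term u·φ vanishes.
LHS = ∫_0^2 u(x) φ'(x) dx = ∫_0^2 (-4*x^4 + 2*x^3 - 2*x^2 + 8*x - 4) dx. Term by term:
  ∫_0^2 -4*x^4 dx = -128/5;  ∫_0^2 2*x^3 dx = 8;  ∫_0^2 -2*x^2 dx = -16/3;
  ∫_0^2 8*x dx = 16;  ∫_0^2 -4 dx = -8.
Sum: -128/5 + 8 − 16/3 + 16 − 8 = -224/15.
So LHS = -224/15.
∫_0^2 v(x) φ(x) dx = ∫_0^2 (-6*x^4 + 10*x^3 + 2*x^2 + 4*x) dx. Term by term:
  ∫_0^2 -6*x^4 dx = -192/5;  ∫_0^2 10*x^3 dx = 40;  ∫_0^2 2*x^2 dx = 16/3;
  ∫_0^2 4*x dx = 8.
Sum: -192/5 + 40 + 16/3 + 8 = 224/15.
So RHS = -∫_0^2 v(x) φ(x) dx = -224/15.
LHS = RHS, so the identity holds for this test φ.
Moreover u is smooth here and v(x) = u'(x) = 6*x**2 + 2*x + 2 pointwise, so the identity holds for every test function. Hence v is the weak derivative of u.


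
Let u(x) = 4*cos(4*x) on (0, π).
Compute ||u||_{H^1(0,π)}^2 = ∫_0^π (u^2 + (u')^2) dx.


||u||_{H^1(0,π)}^2 = 136*π

u'(x) = -16*sin(4*x).
Expand u² and (u')² and integrate term by term on (0, π), using: for integers n ≥ 1, ∫_0^π sin²(nx) dx = ∫_0^π cos²(nx) dx = π/2; for n ≠ n', ∫_0^π sin(nx)sin(n'x) dx = ∫_0^π cos(nx)cos(n'x) dx = 0; and by product-to-sum, ∫_0^π sin(nx)cos(n'x) dx = ½∫_0^π [sin((n+n')x) + sin((n−n')x)] dx, which is 0 when n+n' is even and 2n/(n²−n'²) when n+n' is odd (it need not vanish on (0, π)).
  u² squared terms: (4)²·∫cos(4x)² dx = 16·π/2 = 8*π.
  So ∫_0^π u² dx = 8*π.
  (u')² squared terms: (-16)²·∫sin(4x)² dx = 256·π/2 = 128*π.
  So ∫_0^π (u')² dx = 128*π.
||u||_{H^1}^2 = (8*π) + (128*π) = 136*π.


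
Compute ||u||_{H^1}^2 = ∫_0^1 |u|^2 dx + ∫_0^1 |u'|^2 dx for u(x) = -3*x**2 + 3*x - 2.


||u||_{H^1}^2 = 53/10

The H^1 norm (squared) on an interval (0, L) is
  ||u||_{H^1}^2 = ∫_0^L u(x)^2 dx + ∫_0^L u'(x)^2 dx.
Compute u'(x) = 3 - 6*x.
Then u(x)^2 = 9*x**4 - 18*x**3 + 21*x**2 - 12*x + 4 and u'(x)^2 = 36*x**2 - 36*x + 9.
Integrate each monomial from 0 to 1 using ∫_0^1 c·x^n dx = c·1^(n+1)/(n+1):
  ∫_0^1 u(x)^2 dx = ∫_0^1 (9*x^4 - 18*x^3 + 21*x^2 - 12*x + 4) dx. Term by term:
    ∫_0^1 9*x^4 dx = 9/5;  ∫_0^1 -18*x^3 dx = -9/2;  ∫_0^1 21*x^2 dx = 7;
    ∫_0^1 -12*x dx = -6;  ∫_0^1 4 dx = 4.
  Sum: 9/5 − 9/2 + 7 − 6 + 4 = 23/10.
  ∫_0^1 u'(x)^2 dx = ∫_0^1 (36*x^2 - 36*x + 9) dx. Term by term:
    ∫_0^1 36*x^2 dx = 12;  ∫_0^1 -36*x dx = -18;  ∫_0^1 9 dx = 9.
  Sum: 12 − 18 + 9 = 3.
Adding: ||u||_{H^1}^2 = 23/10 + 3 = 53/10.


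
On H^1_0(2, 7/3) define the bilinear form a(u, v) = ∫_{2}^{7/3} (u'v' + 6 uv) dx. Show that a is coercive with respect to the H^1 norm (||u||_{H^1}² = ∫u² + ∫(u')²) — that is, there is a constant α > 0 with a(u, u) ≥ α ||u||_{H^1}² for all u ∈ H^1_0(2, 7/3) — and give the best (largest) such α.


α = 1

Coercivity of a(·,·) on H^1_0(2, 7/3) means a(u, u) ≥ α ||u||_{H^1}² for every u ∈ H^1_0.
The interval has length L = 1/3, and Poincaré/coercivity depend only on L. Here a(u, u) = ∫(u')² + (6)·∫u².
Here c = 6 ≥ 1, so a(u,u) = ∫(u')² + c∫u² ≥ ∫(u')² + ∫u² = ||u||_{H^1}², i.e. α = 1 works. No larger α is possible: a(u,u) ≥ α||u||_{H^1}² means (1−α)∫(u')² ≥ (α−c)∫u², and for the modes u_n = sin(nπ(x−x₀)/L) (x₀ the left endpoint) one has ∫u_n²/∫(u_n')² = (L/(nπ))² → 0, so a(u_n,u_n)/||u_n||_{H^1}² → 1. Hence the optimal constant is α = 1.
Therefore α = 1.


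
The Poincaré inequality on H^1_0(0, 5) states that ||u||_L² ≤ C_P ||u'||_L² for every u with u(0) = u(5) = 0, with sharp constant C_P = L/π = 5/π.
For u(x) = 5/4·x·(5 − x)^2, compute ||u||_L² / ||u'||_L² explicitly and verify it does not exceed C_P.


||u||_L² / ||u'||_L² = 5*sqrt(14)/14 < C_P = 5/π.

u(x) = 5/4·x·(5 − x)^2, so u'(x) = 15*x^2/4 - 25*x + 125/4.
u(x) = 5/4·x·(5 − x)^2 vanishes at x = 0 and x = 5, so u ∈ H^1_0(0, 5). Differentiate via the product rule and integrate the resulting polynomials term by term.
  ∫_0^5 u² dx = ∫_0^5 (25*x^6/16 - 125*x^5/4 + 1875*x^4/8 - 3125*x^3/4 + 15625*x^2/16) dx. Term by term:
    ∫_0^5 25*x^6/16 dx = 1953125/112;  ∫_0^5 -125*x^5/4 dx = -1953125/24;  ∫_0^5 1875*x^4/8 dx = 1171875/8;
    ∫_0^5 -3125*x^3/4 dx = -1953125/16;  ∫_0^5 15625*x^2/16 dx = 1953125/48.
  Sum: 1953125/112 − 1953125/24 + 1171875/8 − 1953125/16 + 1953125/48 = 390625/336.
  ∫_0^5 (u')² dx = ∫_0^5 (225*x^4/16 - 375*x^3/2 + 6875*x^2/8 - 3125*x/2 + 15625/16) dx. Term by term:
    ∫_0^5 225*x^4/16 dx = 140625/16;  ∫_0^5 -375*x^3/2 dx = -234375/8;  ∫_0^5 6875*x^2/8 dx = 859375/24;
    ∫_0^5 -3125*x/2 dx = -78125/4;  ∫_0^5 15625/16 dx = 78125/16.
  Sum: 140625/16 − 234375/8 + 859375/24 − 78125/4 + 78125/16 = 15625/24.
∫_0^5 u² dx = 390625/336, so ||u||_L² = 625*sqrt(21)/84.
∫_0^5 (u')² dx = 15625/24, so ||u'||_L² = 125*sqrt(6)/12.
Ratio ||u||_L² / ||u'||_L² = 5*sqrt(14)/14.
Sharp Poincaré constant on H^1_0(0, 5) is C_P = L/π = 5/π, achieved by sin(π/5·x).
A polynomial bump cannot attain the sharp Poincaré constant (only the first sine eigenfunction does), so the ratio is strictly less than C_P, consistent with ||u||_L² ≤ C_P ||u'||_L².


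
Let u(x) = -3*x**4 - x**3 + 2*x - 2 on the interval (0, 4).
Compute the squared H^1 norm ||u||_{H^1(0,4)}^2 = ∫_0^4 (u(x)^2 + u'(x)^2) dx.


||u||_{H^1}^2 = 72670688/105

The H^1 norm (squared) on an interval (0, L) is
  ||u||_{H^1}^2 = ∫_0^L u(x)^2 dx + ∫_0^L u'(x)^2 dx.
Compute u'(x) = -12*x**3 - 3*x**2 + 2.
Then u(x)^2 = 9*x**8 + 6*x**7 + x**6 - 12*x**5 + 8*x**4 + 4*x**3 + 4*x**2 - 8*x + 4 and u'(x)^2 = 144*x**6 + 72*x**5 + 9*x**4 - 48*x**3 - 12*x**2 + 4.
Integrate each monomial from 0 to 4 using ∫_0^4 c·x^n dx = c·4^(n+1)/(n+1):
  ∫_0^4 u(x)^2 dx = ∫_0^4 (9*x^8 + 6*x^7 + x^6 - 12*x^5 + 8*x^4 + 4*x^3 + 4*x^2 - 8*x + 4) dx. Term by term:
    ∫_0^4 9*x^8 dx = 262144;  ∫_0^4 6*x^7 dx = 49152;  ∫_0^4 x^6 dx = 16384/7;
    ∫_0^4 -12*x^5 dx = -8192;  ∫_0^4 8*x^4 dx = 8192/5;  ∫_0^4 4*x^3 dx = 256;
    ∫_0^4 4*x^2 dx = 256/3;  ∫_0^4 -8*x dx = -64;  ∫_0^4 4 dx = 16.
  Sum: 262144 + 49152 + 16384/7 − 8192 + 8192/5 + 256 + 256/3 − 64 + 16 = 32274512/105.
  ∫_0^4 u'(x)^2 dx = ∫_0^4 (144*x^6 + 72*x^5 + 9*x^4 - 48*x^3 - 12*x^2 + 4) dx. Term by term:
    ∫_0^4 144*x^6 dx = 2359296/7;  ∫_0^4 72*x^5 dx = 49152;  ∫_0^4 9*x^4 dx = 9216/5;
    ∫_0^4 -48*x^3 dx = -3072;  ∫_0^4 -12*x^2 dx = -256;  ∫_0^4 4 dx = 16.
  Sum: 2359296/7 + 49152 + 9216/5 − 3072 − 256 + 16 = 13465392/35.
Adding: ||u||_{H^1}^2 = 32274512/105 + 13465392/35 = 72670688/105.


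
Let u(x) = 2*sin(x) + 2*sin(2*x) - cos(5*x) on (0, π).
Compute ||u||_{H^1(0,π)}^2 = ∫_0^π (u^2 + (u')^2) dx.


||u||_{H^1(0,π)}^2 = 416/21 + 27*π

u'(x) = 5*sin(5*x) + 2*cos(x) + 4*cos(2*x).
Expand u² and (u')² and integrate term by term on (0, π), using: for integers n ≥ 1, ∫_0^π sin²(nx) dx = ∫_0^π cos²(nx) dx = π/2; for n ≠ n', ∫_0^π sin(nx)sin(n'x) dx = ∫_0^π cos(nx)cos(n'x) dx = 0; and by product-to-sum, ∫_0^π sin(nx)cos(n'x) dx = ½∫_0^π [sin((n+n')x) + sin((n−n')x)] dx, which is 0 when n+n' is even and 2n/(n²−n'²) when n+n' is odd (it need not vanish on (0, π)).
  u² squared terms: (-1)²·∫cos(5x)² dx = 1·π/2 = π/2;  (2)²·∫sin(x)² dx = 4·π/2 = 2*π;  (2)²·∫sin(2x)² dx = 4·π/2 = 2*π.
  u² cross terms: 2·(-1)·(2)·∫cos(5x)·sin(x) dx = -4·(0) = 0;  2·(-1)·(2)·∫cos(5x)·sin(2x) dx = -4·(-4/21) = 16/21;  2·(2)·(2)·∫sin(x)·sin(2x) dx = 8·(0) = 0.
  So ∫_0^π u² dx = π/2 + 2*π + 2*π + 0 + 16/21 + 0 = 16/21 + 9*π/2.
  (u')² squared terms: (2)²·∫cos(x)² dx = 4·π/2 = 2*π;  (4)²·∫cos(2x)² dx = 16·π/2 = 8*π;  (5)²·∫sin(5x)² dx = 25·π/2 = 25*π/2.
  (u')² cross terms: 2·(2)·(4)·∫cos(x)·cos(2x) dx = 16·(0) = 0;  2·(2)·(5)·∫cos(x)·sin(5x) dx = 20·(0) = 0;  2·(4)·(5)·∫cos(2x)·sin(5x) dx = 40·(10/21) = 400/21.
  So ∫_0^π (u')² dx = 2*π + 8*π + 25*π/2 + 0 + 0 + 400/21 = 400/21 + 45*π/2.
||u||_{H^1}^2 = (16/21 + 9*π/2) + (400/21 + 45*π/2) = 416/21 + 27*π.


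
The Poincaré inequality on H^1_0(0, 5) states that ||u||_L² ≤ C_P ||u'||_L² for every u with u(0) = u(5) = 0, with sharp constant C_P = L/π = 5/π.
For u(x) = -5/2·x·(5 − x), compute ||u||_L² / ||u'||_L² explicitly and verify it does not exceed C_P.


||u||_L² / ||u'||_L² = sqrt(10)/2 < C_P = 5/π.

u(x) = -5/2·x·(5 − x), so u'(x) = 5*x - 25/2.
u(x) = -5/2·x·(5 − x) vanishes at x = 0 and x = 5, so u ∈ H^1_0(0, 5). Differentiate via the product rule and integrate the resulting polynomials term by term.
  ∫_0^5 u² dx = ∫_0^5 (25*x^4/4 - 125*x^3/2 + 625*x^2/4) dx. Term by term:
    ∫_0^5 25*x^4/4 dx = 15625/4;  ∫_0^5 -125*x^3/2 dx = -78125/8;  ∫_0^5 625*x^2/4 dx = 78125/12.
  Sum: 15625/4 − 78125/8 + 78125/12 = 15625/24.
  ∫_0^5 (u')² dx = ∫_0^5 (25*x^2 - 125*x + 625/4) dx. Term by term:
    ∫_0^5 25*x^2 dx = 3125/3;  ∫_0^5 -125*x dx = -3125/2;  ∫_0^5 625/4 dx = 3125/4.
  Sum: 3125/3 − 3125/2 + 3125/4 = 3125/12.
∫_0^5 u² dx = 15625/24, so ||u||_L² = 125*sqrt(6)/12.
∫_0^5 (u')² dx = 3125/12, so ||u'||_L² = 25*sqrt(15)/6.
Ratio ||u||_L² / ||u'||_L² = sqrt(10)/2.
Sharp Poincaré constant on H^1_0(0, 5) is C_P = L/π = 5/π, achieved by sin(π/5·x).
A polynomial bump cannot attain the sharp Poincaré constant (only the first sine eigenfunction does), so the ratio is strictly less than C_P, consistent with ||u||_L² ≤ C_P ||u'||_L².


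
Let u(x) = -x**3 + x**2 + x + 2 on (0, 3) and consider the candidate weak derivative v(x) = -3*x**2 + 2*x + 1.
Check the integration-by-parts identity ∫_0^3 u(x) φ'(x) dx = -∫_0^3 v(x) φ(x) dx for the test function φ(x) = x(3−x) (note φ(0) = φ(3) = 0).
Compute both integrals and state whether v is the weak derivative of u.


LHS = 369/20, RHS = 369/20. Yes, v = u' weakly.

u(x) = -x**3 + x**2 + x + 2, classical derivative u'(x) = -3*x**2 + 2*x + 1.
φ(x) = x(3−x), so φ'(x) = 3 - 2*x.
Note φ(0) = φ(3) = 0, so the boundary term u·φ vanishes.
LHS = ∫_0^3 u(x) φ'(x) dx = ∫_0^3 (2*x^4 - 5*x^3 + x^2 - x + 6) dx. Term by term:
  ∫_0^3 2*x^4 dx = 486/5;  ∫_0^3 -5*x^3 dx = -405/4;  ∫_0^3 x^2 dx = 9;
  ∫_0^3 -x dx = -9/2;  ∫_0^3 6 dx = 18.
Sum: 486/5 − 405/4 + 9 − 9/2 + 18 = 369/20.
So LHS = 369/20.
∫_0^3 v(x) φ(x) dx = ∫_0^3 (3*x^4 - 11*x^3 + 5*x^2 + 3*x) dx. Term by term:
  ∫_0^3 3*x^4 dx = 729/5;  ∫_0^3 -11*x^3 dx = -891/4;  ∫_0^3 5*x^2 dx = 45;
  ∫_0^3 3*x dx = 27/2.
Sum: 729/5 − 891/4 + 45 + 27/2 = -369/20.
So RHS = -∫_0^3 v(x) φ(x) dx = 369/20.
LHS = RHS, so the identity holds for this test φ.
Moreover u is smooth here and v(x) = u'(x) = -3*x**2 + 2*x + 1 pointwise, so the identity holds for every test function. Hence v is the weak derivative of u.


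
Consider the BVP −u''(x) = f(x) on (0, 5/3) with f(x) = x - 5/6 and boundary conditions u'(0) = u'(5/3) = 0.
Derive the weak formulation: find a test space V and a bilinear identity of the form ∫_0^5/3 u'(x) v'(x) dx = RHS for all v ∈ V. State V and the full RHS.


V = H^1(0, 5/3) (no boundary constraint on v; u is determined up to an additive constant); weak form: ∫_0^5/3 u'v' dx = ∫_0^5/3 (x - 5/6) v dx for all v ∈ V.

Multiply both sides by a test function v and integrate from 0 to 5/3:
  ∫_0^5/3 −u''(x) v(x) dx = ∫_0^5/3 f(x) v(x) dx.
Integrate the LHS by parts once:
  ∫_0^5/3 −u'' v dx = −[u'(x) v(x)]_0^5/3 + ∫_0^5/3 u'(x) v'(x) dx.
Thus ∫_0^5/3 u'(x) v'(x) dx = ∫_0^5/3 f(x) v(x) dx + [u'(x) v(x)]_0^5/3.
Choose V so that boundary terms are either known or forced to vanish.
u has homogeneous Neumann: u'(0) = u'(5/3) = 0. So [u' v]_0^5/3 = 0·v(5/3) − 0·v(0) = 0 for any v; take V = H^1(0, 5/3).
Weak formulation: find u (satisfying any essential BC) such that ∫_0^5/3 u'(x) v'(x) dx = ∫_0^5/3 f v dx for all v ∈ V (homogeneous Neumann, so boundary terms vanish).
Substituting f(x) = x - 5/6, the right-hand side is ∫_0^5/3 (x - 5/6) v dx.
Compatibility check (pure Neumann): taking v ≡ 1 ∈ V gives 0 = ∫_0^5/3 f dx + (0) − (0), i.e. ∫_0^5/3 f dx must equal u'(0) − u'(5/3) = 0. Indeed ∫_0^5/3 (x - 5/6) dx = 0, so the data are compatible. The solution is then unique only up to an additive constant (fix it e.g. by requiring ∫_0^5/3 u dx = 0).


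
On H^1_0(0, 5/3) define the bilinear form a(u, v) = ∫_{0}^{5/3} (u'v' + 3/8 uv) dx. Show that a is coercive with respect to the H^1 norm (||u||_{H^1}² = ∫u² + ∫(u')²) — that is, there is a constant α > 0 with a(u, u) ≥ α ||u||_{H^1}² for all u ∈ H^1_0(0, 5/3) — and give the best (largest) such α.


α = 3*(25 + 24*π^2)/(8*(25 + 9*π^2))

Coercivity of a(·,·) on H^1_0(0, 5/3) means a(u, u) ≥ α ||u||_{H^1}² for every u ∈ H^1_0.
The interval has length L = 5/3, and Poincaré/coercivity depend only on L. Here a(u, u) = ∫(u')² + (3/8)·∫u².
Here 0 < c = 3/8 < 1. The condition a(u,u) ≥ α||u||_{H^1}² reads (1−α)∫(u')² ≥ (α−c)∫u². Any admissible α is ≤ 1 (rapidly oscillating u have ∫u²/∫(u')² → 0), and α = 1 would force 0 ≥ (1−c)∫u², impossible since c < 1; so 1−α > 0. By the sharp Poincaré inequality on H^1_0 of an interval of length L, ∫(u')² ≥ (π/L)²∫u² with equality for the first sine mode sin(π(x−x₀)/L) (x₀ the left endpoint), so the inequality holds for all u iff (1−α)(π/L)² ≥ α − c, i.e. α ≤ ((π/L)² + c)/((π/L)² + 1) = (1 + c(L/π)²)/(1 + (L/π)²). With (π/L)² = 9*π^2/25 and c = 3/8, the largest admissible constant is α = ((π/L)² + c)/((π/L)² + 1).
Simplifying, α = 3*(25 + 24*π^2)/(8*(25 + 9*π^2)).


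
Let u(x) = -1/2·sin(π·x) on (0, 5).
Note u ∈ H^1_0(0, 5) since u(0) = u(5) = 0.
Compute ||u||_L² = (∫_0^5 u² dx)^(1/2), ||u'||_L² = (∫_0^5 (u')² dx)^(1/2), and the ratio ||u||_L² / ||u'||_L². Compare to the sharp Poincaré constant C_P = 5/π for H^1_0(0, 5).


||u||_L² / ||u'||_L² = 1/π < C_P = 5/π.

u(x) = -1/2·sin(π·x), so u'(x) = -π*cos(π*x)/2.
Writing u(x) = A·sin(kπx/L) with A = -1/2 and k = 5, use ∫_0^L sin²(kπx/L) dx = L/2 and ∫_0^L cos²(kπx/L) dx = L/2.
u² = 1/4·sin²(π·x) and (u')² = π^2/4·cos²(π·x), and each of sin², cos² integrates to L/2 = 5/2 over (0, 5).
∫_0^5 u² dx = 5/8, so ||u||_L² = sqrt(10)/4.
∫_0^5 (u')² dx = 5*π^2/8, so ||u'||_L² = sqrt(10)*π/4.
Ratio ||u||_L² / ||u'||_L² = 1/π.
Sharp Poincaré constant on H^1_0(0, 5) is C_P = L/π = 5/π, achieved by sin(π/5·x).
This is the k = 5 harmonic; the ratio L/(kπ) is strictly less than C_P = L/π, consistent with the sharp inequality ||u||_L² ≤ C_P ||u'||_L².


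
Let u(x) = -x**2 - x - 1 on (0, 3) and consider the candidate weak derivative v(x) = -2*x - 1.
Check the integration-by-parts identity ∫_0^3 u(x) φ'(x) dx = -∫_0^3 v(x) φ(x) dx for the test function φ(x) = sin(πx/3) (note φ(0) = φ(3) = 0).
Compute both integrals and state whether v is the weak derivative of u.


LHS = 24/π, RHS = 24/π. Yes, v = u' weakly.

u(x) = -x**2 - x - 1, classical derivative u'(x) = -2*x - 1.
φ(x) = sin(πx/3), so φ'(x) = π*cos(π*x/3)/3.
Note φ(0) = φ(3) = 0, so the boundary term u·φ vanishes.
LHS = ∫_0^3 u(x) φ'(x) dx = ∫_0^3 (-π*x^2*cos(π*x/3)/3 - π*x*cos(π*x/3)/3 - π*cos(π*x/3)/3) dx. Term by term:
  ∫_0^3 -π*cos(π*x/3)/3 dx = 0;  ∫_0^3 -π*x*cos(π*x/3)/3 dx = 6/π;  ∫_0^3 -π*x^2*cos(π*x/3)/3 dx = 18/π.
Sum: 0 + 6/π + 18/π = 24/π.
So LHS = 24/π.
∫_0^3 v(x) φ(x) dx = ∫_0^3 (-2*x*sin(π*x/3) - sin(π*x/3)) dx. Term by term:
  ∫_0^3 -sin(π*x/3) dx = -6/π;  ∫_0^3 -2*x*sin(π*x/3) dx = -18/π.
Sum: -6/π − 18/π = -24/π.
So RHS = -∫_0^3 v(x) φ(x) dx = 24/π.
LHS = RHS, so the identity holds for this test φ.
Moreover u is smooth here and v(x) = u'(x) = -2*x - 1 pointwise, so the identity holds for every test function. Hence v is the weak derivative of u.


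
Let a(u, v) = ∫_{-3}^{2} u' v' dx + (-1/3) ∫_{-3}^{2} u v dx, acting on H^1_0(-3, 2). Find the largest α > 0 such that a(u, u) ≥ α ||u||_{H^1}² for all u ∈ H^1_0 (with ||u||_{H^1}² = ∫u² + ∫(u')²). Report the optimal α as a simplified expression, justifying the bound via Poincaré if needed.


α = (-25/3 + π^2)/(π^2 + 25)

Coercivity of a(·,·) on H^1_0(-3, 2) means a(u, u) ≥ α ||u||_{H^1}² for every u ∈ H^1_0.
The interval has length L = 5, and Poincaré/coercivity depend only on L. Here a(u, u) = ∫(u')² + (-1/3)·∫u².
Here c = -1/3 < 0 with |c| < (π/L)² = π^2/25, so coercivity still holds. The condition a(u,u) ≥ α||u||_{H^1}² reads (1−α)∫(u')² ≥ (α−c)∫u². Any admissible α is ≤ 1 (rapidly oscillating u have ∫u²/∫(u')² → 0), and α = 1 would force 0 ≥ (1−c)∫u², impossible since c < 1; so 1−α > 0. By the sharp Poincaré inequality on H^1_0 of an interval of length L, ∫(u')² ≥ (π/L)²∫u² with equality for the first sine mode sin(π(x−x₀)/L) (x₀ the left endpoint), so the inequality holds for all u iff (1−α)(π/L)² ≥ α − c, i.e. α ≤ ((π/L)² + c)/((π/L)² + 1) = (1 + c(L/π)²)/(1 + (L/π)²). (Direct route, valid since c ≤ 0: Poincaré gives c∫u² ≥ c(L/π)²∫(u')², so a(u,u) ≥ (1 + c(L/π)²)∫(u')², while ||u||_{H^1}² ≤ (1 + (L/π)²)∫(u')²; dividing yields the same α.) With (π/L)² = π^2/25 and c = -1/3, the largest admissible constant is α = ((π/L)² + c)/((π/L)² + 1).
Simplifying, α = (-25/3 + π^2)/(π^2 + 25).


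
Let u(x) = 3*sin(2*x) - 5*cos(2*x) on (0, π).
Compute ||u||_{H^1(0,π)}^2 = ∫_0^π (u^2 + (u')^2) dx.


||u||_{H^1(0,π)}^2 = 85*π

u'(x) = 10*sin(2*x) + 6*cos(2*x).
Expand u² and (u')² and integrate term by term on (0, π), using: for integers n ≥ 1, ∫_0^π sin²(nx) dx = ∫_0^π cos²(nx) dx = π/2; for n ≠ n', ∫_0^π sin(nx)sin(n'x) dx = ∫_0^π cos(nx)cos(n'x) dx = 0; and by product-to-sum, ∫_0^π sin(nx)cos(n'x) dx = ½∫_0^π [sin((n+n')x) + sin((n−n')x)] dx, which is 0 when n+n' is even and 2n/(n²−n'²) when n+n' is odd (it need not vanish on (0, π)).
  u² squared terms: (-5)²·∫cos(2x)² dx = 25·π/2 = 25*π/2;  (3)²·∫sin(2x)² dx = 9·π/2 = 9*π/2.
  u² cross terms: 2·(-5)·(3)·∫cos(2x)·sin(2x) dx = -30·(0) = 0.
  So ∫_0^π u² dx = 25*π/2 + 9*π/2 + 0 = 17*π.
  (u')² squared terms: (6)²·∫cos(2x)² dx = 36·π/2 = 18*π;  (10)²·∫sin(2x)² dx = 100·π/2 = 50*π.
  (u')² cross terms: 2·(6)·(10)·∫cos(2x)·sin(2x) dx = 120·(0) = 0.
  So ∫_0^π (u')² dx = 18*π + 50*π + 0 = 68*π.
||u||_{H^1}^2 = (17*π) + (68*π) = 85*π.


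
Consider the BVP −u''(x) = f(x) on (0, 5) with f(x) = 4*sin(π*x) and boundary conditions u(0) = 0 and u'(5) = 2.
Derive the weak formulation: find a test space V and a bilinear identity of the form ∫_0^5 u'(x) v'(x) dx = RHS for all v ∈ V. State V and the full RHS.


V = {v ∈ H^1(0, 5) : v(0) = 0} (test functions vanish at x = 0 where u is specified); weak form: ∫_0^5 u'v' dx = ∫_0^5 (4*sin(π*x)) v dx + 2·v(5) for all v ∈ V.

Multiply both sides by a test function v and integrate from 0 to 5:
  ∫_0^5 −u''(x) v(x) dx = ∫_0^5 f(x) v(x) dx.
Integrate the LHS by parts once:
  ∫_0^5 −u'' v dx = −[u'(x) v(x)]_0^5 + ∫_0^5 u'(x) v'(x) dx.
Thus ∫_0^5 u'(x) v'(x) dx = ∫_0^5 f(x) v(x) dx + [u'(x) v(x)]_0^5.
Choose V so that boundary terms are either known or forced to vanish.
Mixed BC: u(0) = 0 (Dirichlet) and u'(5) = 2 (Neumann). Define V = {v ∈ H^1(0, 5) : v(0) = 0}. Then [u' v]_0^5 = u'(5)·v(5) − u'(0)·0 = 2·v(5).
Weak formulation: find u (satisfying any essential BC) such that ∫_0^5 u'(x) v'(x) dx = ∫_0^5 f v dx + 2·v(5) for all v ∈ V (Dirichlet at 0 absorbed into V; Neumann datum at x = 5 contributes the boundary term).
Substituting f(x) = 4*sin(π*x), the right-hand side is ∫_0^5 (4*sin(π*x)) v dx + 2·v(5).
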